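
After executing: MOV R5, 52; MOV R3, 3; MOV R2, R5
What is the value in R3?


Register state trace:
  MOV R5, 52  → R5 = 52
  MOV R3, 3  → R3 = 3
  MOV R2, R5  → R2 = 52
Final: R3 = 3

3


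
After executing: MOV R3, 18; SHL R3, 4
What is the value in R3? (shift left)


Register state trace:
  MOV R3, 18  → R3 = 18
  SHL R3, 4  → R3 = 18 << 4 = 18 * 2^4 = 288
Final: R3 = 288

288


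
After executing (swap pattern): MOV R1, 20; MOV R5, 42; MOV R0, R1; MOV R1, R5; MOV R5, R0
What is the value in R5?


Register state trace (swap pattern):
  MOV R1, 20  → R1 = 20
  MOV R5, 42  → R5 = 42
  MOV R0, R1  → R0 = 20  (save R1)
  MOV R1, R5  → R1 = 42  (R1 gets R5's value)
  MOV R5, R0  → R5 = 20  (R5 gets saved value)
Final: R5 = 20

20


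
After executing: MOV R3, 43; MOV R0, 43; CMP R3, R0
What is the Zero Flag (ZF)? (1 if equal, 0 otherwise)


Register state trace:
  MOV R3, 43  → R3 = 43
  MOV R0, 43  → R0 = 43
  CMP R3, R0  → computes 43 - 43 = 0
  Result is zero, so values are equal
ZF = 1

1


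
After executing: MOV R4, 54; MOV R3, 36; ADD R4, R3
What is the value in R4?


Register state trace:
  MOV R4, 54  → R4 = 54
  MOV R3, 36  → R3 = 36
  ADD R4, R3  → R4 = 54 + 36 = 90
Final: R4 = 90

90


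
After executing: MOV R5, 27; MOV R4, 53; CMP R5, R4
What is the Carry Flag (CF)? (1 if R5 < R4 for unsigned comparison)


Register state trace:
  MOV R5, 27  → R5 = 27
  MOV R4, 53  → R4 = 53
  CMP R5, R4  → unsigned 27 - 53: borrow occurs
  27 < 53, so CF = 1
CF = 1

1


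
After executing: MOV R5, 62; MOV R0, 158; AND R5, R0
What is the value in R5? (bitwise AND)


Register state trace:
  MOV R5, 62  → R5 = 62 (0b00111110)
  MOV R0, 158  → R0 = 158 (0b10011110)
  AND R5, R0  → R5 = 62 AND 158 = 30 (0b00011110)
Final: R5 = 30

30


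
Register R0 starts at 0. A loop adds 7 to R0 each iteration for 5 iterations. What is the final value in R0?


Starting value: R0 = 0
  Iter 1: R0 = 0 + 7 = 7
  Iter 2: R0 = 7 + 7 = 14
  Iter 3: R0 = 14 + 7 = 21
  Iter 4: R0 = 21 + 7 = 28
  Iter 5: R0 = 28 + 7 = 35
Final: R0 = 35

35


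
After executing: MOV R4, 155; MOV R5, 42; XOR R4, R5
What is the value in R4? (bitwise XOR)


Register state trace:
  MOV R4, 155  → R4 = 155 (0b10011011)
  MOV R5, 42  → R5 = 42 (0b00101010)
  XOR R4, R5  → R4 = 155 XOR 42 = 177 (0b10110001)
Final: R4 = 177

177


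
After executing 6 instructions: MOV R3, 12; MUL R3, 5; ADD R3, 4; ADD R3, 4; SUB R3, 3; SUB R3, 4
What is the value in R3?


Register state trace:
  MOV R3, 12  → R3 = 12
  MUL R3, 5  → R3 = 12 * 5 = 60
  ADD R3, 4  → R3 = 60 + 4 = 64
  ADD R3, 4  → R3 = 64 + 4 = 68
  SUB R3, 3  → R3 = 68 - 3 = 65
  SUB R3, 4  → R3 = 65 - 4 = 61
Final: R3 = 61

61


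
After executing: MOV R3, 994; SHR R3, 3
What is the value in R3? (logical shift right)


Register state trace:
  MOV R3, 994  → R3 = 994
  SHR R3, 3  → R3 = 994 >> 3 = 994 // 2^3 = 124
Final: R3 = 124

124


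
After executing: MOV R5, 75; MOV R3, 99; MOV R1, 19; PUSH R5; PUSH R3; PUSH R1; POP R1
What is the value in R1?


Stack trace (top is rightmost):
  MOV R5, 75  → R5 = 75
  MOV R3, 99  → R3 = 99
  MOV R1, 19  → R1 = 19
  PUSH R5  → stack: [75]
  PUSH R3  → stack: [75, 99]
  PUSH R1  → stack: [75, 99, 19]
  POP R1  → R1 = 19, stack: [75, 99]
Final: R1 = 19

19


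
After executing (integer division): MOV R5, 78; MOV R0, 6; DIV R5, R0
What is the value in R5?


Register state trace:
  MOV R5, 78  → R5 = 78
  MOV R0, 6  → R0 = 6
  DIV R5, R0  → R5 = 78 // 6 = 13
Final: R5 = 13

13


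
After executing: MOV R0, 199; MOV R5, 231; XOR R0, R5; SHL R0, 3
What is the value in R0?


Register state trace:
  MOV R0, 199  → R0 = 199 (0b11000111)
  MOV R5, 231  → R5 = 231 (0b11100111)
  XOR R0, R5  → R0 = 199 XOR 231 = 32 (0b00100000)
  SHL R0, 3  → R0 = 32 << 3 = 256
Final: R0 = 256

256


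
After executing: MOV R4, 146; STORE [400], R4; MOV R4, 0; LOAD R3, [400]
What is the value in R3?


Register and memory trace:
  MOV R4, 146  → R4 = 146
  STORE [400], R4  → mem[400] = 146
  MOV R4, 0  → R4 = 0
  LOAD R3, [400]  → R3 = mem[400] = 146
Final: R3 = 146

146


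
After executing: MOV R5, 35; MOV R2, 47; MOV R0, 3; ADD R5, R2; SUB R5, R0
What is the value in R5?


Register state trace:
  MOV R5, 35  → R5 = 35
  MOV R2, 47  → R2 = 47
  MOV R0, 3  → R0 = 3
  ADD R5, R2  → R5 = 35 + 47 = 82
  SUB R5, R0  → R5 = 82 - 3 = 79
Final: R5 = 79

79


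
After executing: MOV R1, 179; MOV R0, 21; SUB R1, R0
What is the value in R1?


Register state trace:
  MOV R1, 179  → R1 = 179
  MOV R0, 21  → R0 = 21
  SUB R1, R0  → R1 = 179 - 21 = 158
Final: R1 = 158

158


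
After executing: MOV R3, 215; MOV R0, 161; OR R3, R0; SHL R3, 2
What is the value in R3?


Register state trace:
  MOV R3, 215  → R3 = 215 (0b11010111)
  MOV R0, 161  → R0 = 161 (0b10100001)
  OR R3, R0  → R3 = 215 OR 161 = 247 (0b11110111)
  SHL R3, 2  → R3 = 247 << 2 = 988
Final: R3 = 988

988


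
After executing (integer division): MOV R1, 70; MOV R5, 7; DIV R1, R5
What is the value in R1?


Register state trace:
  MOV R1, 70  → R1 = 70
  MOV R5, 7  → R5 = 7
  DIV R1, R5  → R1 = 70 // 7 = 10
Final: R1 = 10

10


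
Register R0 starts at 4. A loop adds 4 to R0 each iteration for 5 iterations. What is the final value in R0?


Starting value: R0 = 4
  Iter 1: R0 = 4 + 4 = 8
  Iter 2: R0 = 8 + 4 = 12
  Iter 3: R0 = 12 + 4 = 16
  Iter 4: R0 = 16 + 4 = 20
  Iter 5: R0 = 20 + 4 = 24
Final: R0 = 24

24


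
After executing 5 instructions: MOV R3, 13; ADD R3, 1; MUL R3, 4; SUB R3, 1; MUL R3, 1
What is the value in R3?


Register state trace:
  MOV R3, 13  → R3 = 13
  ADD R3, 1  → R3 = 13 + 1 = 14
  MUL R3, 4  → R3 = 14 * 4 = 56
  SUB R3, 1  → R3 = 56 - 1 = 55
  MUL R3, 1  → R3 = 55 * 1 = 55
Final: R3 = 55

55


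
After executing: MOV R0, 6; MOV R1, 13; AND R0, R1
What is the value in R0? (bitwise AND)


Register state trace:
  MOV R0, 6  → R0 = 6 (0b00000110)
  MOV R1, 13  → R1 = 13 (0b00001101)
  AND R0, R1  → R0 = 6 AND 13 = 4 (0b00000100)
Final: R0 = 4

4


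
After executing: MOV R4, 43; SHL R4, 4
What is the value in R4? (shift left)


Register state trace:
  MOV R4, 43  → R4 = 43
  SHL R4, 4  → R4 = 43 << 4 = 43 * 2^4 = 688
Final: R4 = 688

688


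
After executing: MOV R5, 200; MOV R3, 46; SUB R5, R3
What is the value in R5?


Register state trace:
  MOV R5, 200  → R5 = 200
  MOV R3, 46  → R3 = 46
  SUB R5, R3  → R5 = 200 - 46 = 154
Final: R5 = 154

154


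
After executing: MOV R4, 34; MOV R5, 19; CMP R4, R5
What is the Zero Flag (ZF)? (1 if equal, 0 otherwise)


Register state trace:
  MOV R4, 34  → R4 = 34
  MOV R5, 19  → R5 = 19
  CMP R4, R5  → computes 34 - 19 = 15
  Result is nonzero, so values are not equal
ZF = 0

0


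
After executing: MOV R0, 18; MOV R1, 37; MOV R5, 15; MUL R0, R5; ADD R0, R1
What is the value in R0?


Register state trace:
  MOV R0, 18  → R0 = 18
  MOV R1, 37  → R1 = 37
  MOV R5, 15  → R5 = 15
  MUL R0, R5  → R0 = 18 * 15 = 270
  ADD R0, R1  → R0 = 270 + 37 = 307
Final: R0 = 307

307


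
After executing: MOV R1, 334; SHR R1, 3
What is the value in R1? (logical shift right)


Register state trace:
  MOV R1, 334  → R1 = 334
  SHR R1, 3  → R1 = 334 >> 3 = 334 // 2^3 = 41
Final: R1 = 41

41


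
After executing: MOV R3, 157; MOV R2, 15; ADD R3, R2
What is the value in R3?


Register state trace:
  MOV R3, 157  → R3 = 157
  MOV R2, 15  → R2 = 15
  ADD R3, R2  → R3 = 157 + 15 = 172
Final: R3 = 172

172


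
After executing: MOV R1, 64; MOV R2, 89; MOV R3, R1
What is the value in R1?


Register state trace:
  MOV R1, 64  → R1 = 64
  MOV R2, 89  → R2 = 89
  MOV R3, R1  → R3 = 64
Final: R1 = 64

64


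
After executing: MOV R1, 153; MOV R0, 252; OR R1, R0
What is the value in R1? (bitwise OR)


Register state trace:
  MOV R1, 153  → R1 = 153 (0b10011001)
  MOV R0, 252  → R0 = 252 (0b11111100)
  OR R1, R0   → R1 = 153 OR 252 = 253 (0b11111101)
Final: R1 = 253

253


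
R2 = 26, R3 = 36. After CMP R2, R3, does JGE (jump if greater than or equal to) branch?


Trace:
  R2 = 26, R3 = 36
  CMP R2, R3  → compares 26 vs 36
  JGE checks: is 26 greater than or equal to 36?
  26 < 36, so condition is false
Branch taken: No

No


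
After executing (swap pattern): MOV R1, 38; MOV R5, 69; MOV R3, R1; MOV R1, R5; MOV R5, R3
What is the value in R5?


Register state trace (swap pattern):
  MOV R1, 38  → R1 = 38
  MOV R5, 69  → R5 = 69
  MOV R3, R1  → R3 = 38  (save R1)
  MOV R1, R5  → R1 = 69  (R1 gets R5's value)
  MOV R5, R3  → R5 = 38  (R5 gets saved value)
Final: R5 = 38

38


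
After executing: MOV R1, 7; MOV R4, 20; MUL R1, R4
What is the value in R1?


Register state trace:
  MOV R1, 7  → R1 = 7
  MOV R4, 20  → R4 = 20
  MUL R1, R4  → R1 = 7 * 20 = 140
Final: R1 = 140

140


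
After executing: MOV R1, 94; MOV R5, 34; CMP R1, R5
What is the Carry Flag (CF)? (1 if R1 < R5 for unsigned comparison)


Register state trace:
  MOV R1, 94  → R1 = 94
  MOV R5, 34  → R5 = 34
  CMP R1, R5  → unsigned 94 - 34: no borrow
  94 >= 34, so CF = 0
CF = 0

0


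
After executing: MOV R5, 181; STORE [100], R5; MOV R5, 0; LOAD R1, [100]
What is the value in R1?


Register and memory trace:
  MOV R5, 181  → R5 = 181
  STORE [100], R5  → mem[100] = 181
  MOV R5, 0  → R5 = 0
  LOAD R1, [100]  → R1 = mem[100] = 181
Final: R1 = 181

181


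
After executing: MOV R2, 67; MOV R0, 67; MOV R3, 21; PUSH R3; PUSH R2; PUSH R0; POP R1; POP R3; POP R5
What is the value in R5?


Stack trace (top is rightmost):
  MOV R2, 67  → R2 = 67
  MOV R0, 67  → R0 = 67
  MOV R3, 21  → R3 = 21
  PUSH R3  → stack: [21]
  PUSH R2  → stack: [21, 67]
  PUSH R0  → stack: [21, 67, 67]
  POP R1  → R1 = 67, stack: [21, 67]
  POP R3  → R3 = 67, stack: [21]
  POP R5  → R5 = 21, stack: []
Final: R5 = 21

21


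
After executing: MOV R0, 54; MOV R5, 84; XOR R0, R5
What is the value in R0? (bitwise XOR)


Register state trace:
  MOV R0, 54  → R0 = 54 (0b00110110)
  MOV R5, 84  → R5 = 84 (0b01010100)
  XOR R0, R5  → R0 = 54 XOR 84 = 98 (0b01100010)
Final: R0 = 98

98


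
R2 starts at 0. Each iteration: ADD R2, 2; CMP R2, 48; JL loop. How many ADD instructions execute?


Loop trace (R2 starts at 0, target 48, step 2):
  ADD #1: R2 = 0 + 2 = 2  → 2 < 48, loop
  ADD #2: R2 = 2 + 2 = 4  → 4 < 48, loop
  ADD #3: R2 = 4 + 2 = 6  → 6 < 48, loop
  ADD #4: R2 = 6 + 2 = 8  → 8 < 48, loop
  ADD #5: R2 = 8 + 2 = 10  → 10 < 48, loop
  ADD #6: R2 = 10 + 2 = 12  → 12 < 48, loop
  ADD #7: R2 = 12 + 2 = 14  → 14 < 48, loop
  ADD #8: R2 = 14 + 2 = 16  → 16 < 48, loop
  ADD #9: R2 = 16 + 2 = 18  → 18 < 48, loop
  ADD #10: R2 = 18 + 2 = 20  → 20 < 48, loop
  ADD #11: R2 = 20 + 2 = 22  → 22 < 48, loop
  ADD #12: R2 = 22 + 2 = 24  → 24 < 48, loop
  ADD #13: R2 = 24 + 2 = 26  → 26 < 48, loop
  ADD #14: R2 = 26 + 2 = 28  → 28 < 48, loop
  ADD #15: R2 = 28 + 2 = 30  → 30 < 48, loop
  ADD #16: R2 = 30 + 2 = 32  → 32 < 48, loop
  ADD #17: R2 = 32 + 2 = 34  → 34 < 48, loop
  ADD #18: R2 = 34 + 2 = 36  → 36 < 48, loop
  ADD #19: R2 = 36 + 2 = 38  → 38 < 48, loop
  ADD #20: R2 = 38 + 2 = 40  → 40 < 48, loop
  ADD #21: R2 = 40 + 2 = 42  → 42 < 48, loop
  ADD #22: R2 = 42 + 2 = 44  → 44 < 48, loop
  ADD #23: R2 = 44 + 2 = 46  → 46 < 48, loop
  ADD #24: R2 = 46 + 2 = 48  → 48 >= 48, exit
Total ADD instructions: 24

24


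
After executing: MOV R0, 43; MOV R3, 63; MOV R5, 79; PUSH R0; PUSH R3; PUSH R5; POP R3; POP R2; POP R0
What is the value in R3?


Stack trace (top is rightmost):
  MOV R0, 43  → R0 = 43
  MOV R3, 63  → R3 = 63
  MOV R5, 79  → R5 = 79
  PUSH R0  → stack: [43]
  PUSH R3  → stack: [43, 63]
  PUSH R5  → stack: [43, 63, 79]
  POP R3  → R3 = 79, stack: [43, 63]
  POP R2  → R2 = 63, stack: [43]
  POP R0  → R0 = 43, stack: []
Final: R3 = 79

79


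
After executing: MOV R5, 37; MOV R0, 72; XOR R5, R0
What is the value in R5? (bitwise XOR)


Register state trace:
  MOV R5, 37  → R5 = 37 (0b00100101)
  MOV R0, 72  → R0 = 72 (0b01001000)
  XOR R5, R0  → R5 = 37 XOR 72 = 109 (0b01101101)
Final: R5 = 109

109


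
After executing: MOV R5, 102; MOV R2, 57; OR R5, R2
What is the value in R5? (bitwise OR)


Register state trace:
  MOV R5, 102  → R5 = 102 (0b01100110)
  MOV R2, 57  → R2 = 57 (0b00111001)
  OR R5, R2   → R5 = 102 OR 57 = 127 (0b01111111)
Final: R5 = 127

127


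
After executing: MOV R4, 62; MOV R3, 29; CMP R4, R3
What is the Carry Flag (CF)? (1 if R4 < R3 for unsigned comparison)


Register state trace:
  MOV R4, 62  → R4 = 62
  MOV R3, 29  → R3 = 29
  CMP R4, R3  → unsigned 62 - 29: no borrow
  62 >= 29, so CF = 0
CF = 0

0


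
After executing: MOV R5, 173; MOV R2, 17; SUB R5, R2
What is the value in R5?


Register state trace:
  MOV R5, 173  → R5 = 173
  MOV R2, 17  → R2 = 17
  SUB R5, R2  → R5 = 173 - 17 = 156
Final: R5 = 156

156


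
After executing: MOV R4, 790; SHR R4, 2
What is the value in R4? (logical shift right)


Register state trace:
  MOV R4, 790  → R4 = 790
  SHR R4, 2  → R4 = 790 >> 2 = 790 // 2^2 = 197
Final: R4 = 197

197


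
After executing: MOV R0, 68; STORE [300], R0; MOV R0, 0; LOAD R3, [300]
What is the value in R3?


Register and memory trace:
  MOV R0, 68  → R0 = 68
  STORE [300], R0  → mem[300] = 68
  MOV R0, 0  → R0 = 0
  LOAD R3, [300]  → R3 = mem[300] = 68
Final: R3 = 68

68


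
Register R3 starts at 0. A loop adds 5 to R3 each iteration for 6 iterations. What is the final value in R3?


Starting value: R3 = 0
  Iter 1: R3 = 0 + 5 = 5
  Iter 2: R3 = 5 + 5 = 10
  Iter 3: R3 = 10 + 5 = 15
  Iter 4: R3 = 15 + 5 = 20
  Iter 5: R3 = 20 + 5 = 25
  Iter 6: R3 = 25 + 5 = 30
Final: R3 = 30

30


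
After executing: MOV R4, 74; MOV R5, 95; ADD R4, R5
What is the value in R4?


Register state trace:
  MOV R4, 74  → R4 = 74
  MOV R5, 95  → R5 = 95
  ADD R4, R5  → R4 = 74 + 95 = 169
Final: R4 = 169

169


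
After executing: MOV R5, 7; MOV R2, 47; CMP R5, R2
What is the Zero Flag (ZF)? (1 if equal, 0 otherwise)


Register state trace:
  MOV R5, 7  → R5 = 7
  MOV R2, 47  → R2 = 47
  CMP R5, R2  → computes 7 - 47 = -40
  Result is nonzero, so values are not equal
ZF = 0

0


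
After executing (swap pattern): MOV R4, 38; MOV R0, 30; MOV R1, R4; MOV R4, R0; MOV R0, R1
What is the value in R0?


Register state trace (swap pattern):
  MOV R4, 38  → R4 = 38
  MOV R0, 30  → R0 = 30
  MOV R1, R4  → R1 = 38  (save R4)
  MOV R4, R0  → R4 = 30  (R4 gets R0's value)
  MOV R0, R1  → R0 = 38  (R0 gets saved value)
Final: R0 = 38

38


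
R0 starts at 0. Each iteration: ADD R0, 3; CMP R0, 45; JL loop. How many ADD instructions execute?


Loop trace (R0 starts at 0, target 45, step 3):
  ADD #1: R0 = 0 + 3 = 3  → 3 < 45, loop
  ADD #2: R0 = 3 + 3 = 6  → 6 < 45, loop
  ADD #3: R0 = 6 + 3 = 9  → 9 < 45, loop
  ADD #4: R0 = 9 + 3 = 12  → 12 < 45, loop
  ADD #5: R0 = 12 + 3 = 15  → 15 < 45, loop
  ADD #6: R0 = 15 + 3 = 18  → 18 < 45, loop
  ADD #7: R0 = 18 + 3 = 21  → 21 < 45, loop
  ADD #8: R0 = 21 + 3 = 24  → 24 < 45, loop
  ADD #9: R0 = 24 + 3 = 27  → 27 < 45, loop
  ADD #10: R0 = 27 + 3 = 30  → 30 < 45, loop
  ADD #11: R0 = 30 + 3 = 33  → 33 < 45, loop
  ADD #12: R0 = 33 + 3 = 36  → 36 < 45, loop
  ADD #13: R0 = 36 + 3 = 39  → 39 < 45, loop
  ADD #14: R0 = 39 + 3 = 42  → 42 < 45, loop
  ADD #15: R0 = 42 + 3 = 45  → 45 >= 45, exit
Total ADD instructions: 15

15


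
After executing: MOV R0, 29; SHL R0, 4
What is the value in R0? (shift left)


Register state trace:
  MOV R0, 29  → R0 = 29
  SHL R0, 4  → R0 = 29 << 4 = 29 * 2^4 = 464
Final: R0 = 464

464


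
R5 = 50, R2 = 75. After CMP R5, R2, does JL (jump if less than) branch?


Trace:
  R5 = 50, R2 = 75
  CMP R5, R2  → compares 50 vs 75
  JL checks: is 50 less than 75?
  50 < 75, so condition is true
Branch taken: Yes

Yes


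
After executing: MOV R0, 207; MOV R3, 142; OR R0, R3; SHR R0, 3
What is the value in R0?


Register state trace:
  MOV R0, 207  → R0 = 207 (0b11001111)
  MOV R3, 142  → R3 = 142 (0b10001110)
  OR R0, R3  → R0 = 207 OR 142 = 207 (0b11001111)
  SHR R0, 3  → R0 = 207 >> 3 = 25
Final: R0 = 25

25


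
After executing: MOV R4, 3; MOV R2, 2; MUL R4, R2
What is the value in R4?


Register state trace:
  MOV R4, 3  → R4 = 3
  MOV R2, 2  → R2 = 2
  MUL R4, R2  → R4 = 3 * 2 = 6
Final: R4 = 6

6


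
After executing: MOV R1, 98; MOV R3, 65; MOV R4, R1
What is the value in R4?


Register state trace:
  MOV R1, 98  → R1 = 98
  MOV R3, 65  → R3 = 65
  MOV R4, R1  → R4 = 98
Final: R4 = 98

98


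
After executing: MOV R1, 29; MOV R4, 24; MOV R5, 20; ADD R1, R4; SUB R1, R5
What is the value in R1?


Register state trace:
  MOV R1, 29  → R1 = 29
  MOV R4, 24  → R4 = 24
  MOV R5, 20  → R5 = 20
  ADD R1, R4  → R1 = 29 + 24 = 53
  SUB R1, R5  → R1 = 53 - 20 = 33
Final: R1 = 33

33


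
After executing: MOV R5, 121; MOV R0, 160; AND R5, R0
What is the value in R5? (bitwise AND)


Register state trace:
  MOV R5, 121  → R5 = 121 (0b01111001)
  MOV R0, 160  → R0 = 160 (0b10100000)
  AND R5, R0  → R5 = 121 AND 160 = 32 (0b00100000)
Final: R5 = 32

32


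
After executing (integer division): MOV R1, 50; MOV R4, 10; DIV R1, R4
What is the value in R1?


Register state trace:
  MOV R1, 50  → R1 = 50
  MOV R4, 10  → R4 = 10
  DIV R1, R4  → R1 = 50 // 10 = 5
Final: R1 = 5

5


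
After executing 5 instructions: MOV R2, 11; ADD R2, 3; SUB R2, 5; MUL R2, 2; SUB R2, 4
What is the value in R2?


Register state trace:
  MOV R2, 11  → R2 = 11
  ADD R2, 3  → R2 = 11 + 3 = 14
  SUB R2, 5  → R2 = 14 - 5 = 9
  MUL R2, 2  → R2 = 9 * 2 = 18
  SUB R2, 4  → R2 = 18 - 4 = 14
Final: R2 = 14

14


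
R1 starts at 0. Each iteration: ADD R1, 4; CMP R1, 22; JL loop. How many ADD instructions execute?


Loop trace (R1 starts at 0, target 22, step 4):
  ADD #1: R1 = 0 + 4 = 4  → 4 < 22, loop
  ADD #2: R1 = 4 + 4 = 8  → 8 < 22, loop
  ADD #3: R1 = 8 + 4 = 12  → 12 < 22, loop
  ADD #4: R1 = 12 + 4 = 16  → 16 < 22, loop
  ADD #5: R1 = 16 + 4 = 20  → 20 < 22, loop
  ADD #6: R1 = 20 + 4 = 24  → 24 >= 22, exit
Total ADD instructions: 6

6


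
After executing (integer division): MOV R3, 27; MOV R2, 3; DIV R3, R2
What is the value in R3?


Register state trace:
  MOV R3, 27  → R3 = 27
  MOV R2, 3  → R2 = 3
  DIV R3, R2  → R3 = 27 // 3 = 9
Final: R3 = 9

9


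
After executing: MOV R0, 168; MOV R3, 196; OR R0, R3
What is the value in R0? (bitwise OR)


Register state trace:
  MOV R0, 168  → R0 = 168 (0b10101000)
  MOV R3, 196  → R3 = 196 (0b11000100)
  OR R0, R3   → R0 = 168 OR 196 = 236 (0b11101100)
Final: R0 = 236

236


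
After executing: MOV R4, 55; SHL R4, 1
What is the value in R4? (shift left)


Register state trace:
  MOV R4, 55  → R4 = 55
  SHL R4, 1  → R4 = 55 << 1 = 55 * 2^1 = 110
Final: R4 = 110

110


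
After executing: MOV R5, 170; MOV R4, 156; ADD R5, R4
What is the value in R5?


Register state trace:
  MOV R5, 170  → R5 = 170
  MOV R4, 156  → R4 = 156
  ADD R5, R4  → R5 = 170 + 156 = 326
Final: R5 = 326

326


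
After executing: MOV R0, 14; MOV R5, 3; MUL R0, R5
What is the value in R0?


Register state trace:
  MOV R0, 14  → R0 = 14
  MOV R5, 3  → R5 = 3
  MUL R0, R5  → R0 = 14 * 3 = 42
Final: R0 = 42

42


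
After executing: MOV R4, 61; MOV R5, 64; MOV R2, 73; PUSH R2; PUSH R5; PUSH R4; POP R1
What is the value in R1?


Stack trace (top is rightmost):
  MOV R4, 61  → R4 = 61
  MOV R5, 64  → R5 = 64
  MOV R2, 73  → R2 = 73
  PUSH R2  → stack: [73]
  PUSH R5  → stack: [73, 64]
  PUSH R4  → stack: [73, 64, 61]
  POP R1  → R1 = 61, stack: [73, 64]
Final: R1 = 61

61


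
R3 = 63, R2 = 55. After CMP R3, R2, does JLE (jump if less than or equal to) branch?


Trace:
  R3 = 63, R2 = 55
  CMP R3, R2  → compares 63 vs 55
  JLE checks: is 63 less than or equal to 55?
  63 > 55, so condition is false
Branch taken: No

No


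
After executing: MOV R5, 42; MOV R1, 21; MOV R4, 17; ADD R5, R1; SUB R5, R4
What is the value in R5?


Register state trace:
  MOV R5, 42  → R5 = 42
  MOV R1, 21  → R1 = 21
  MOV R4, 17  → R4 = 17
  ADD R5, R1  → R5 = 42 + 21 = 63
  SUB R5, R4  → R5 = 63 - 17 = 46
Final: R5 = 46

46


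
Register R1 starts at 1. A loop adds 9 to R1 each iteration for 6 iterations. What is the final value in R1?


Starting value: R1 = 1
  Iter 1: R1 = 1 + 9 = 10
  Iter 2: R1 = 10 + 9 = 19
  Iter 3: R1 = 19 + 9 = 28
  Iter 4: R1 = 28 + 9 = 37
  Iter 5: R1 = 37 + 9 = 46
  Iter 6: R1 = 46 + 9 = 55
Final: R1 = 55

55


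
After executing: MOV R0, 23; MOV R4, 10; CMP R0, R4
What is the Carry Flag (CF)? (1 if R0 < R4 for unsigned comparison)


Register state trace:
  MOV R0, 23  → R0 = 23
  MOV R4, 10  → R4 = 10
  CMP R0, R4  → unsigned 23 - 10: no borrow
  23 >= 10, so CF = 0
CF = 0

0


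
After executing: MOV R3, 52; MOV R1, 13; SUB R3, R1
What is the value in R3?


Register state trace:
  MOV R3, 52  → R3 = 52
  MOV R1, 13  → R1 = 13
  SUB R3, R1  → R3 = 52 - 13 = 39
Final: R3 = 39

39


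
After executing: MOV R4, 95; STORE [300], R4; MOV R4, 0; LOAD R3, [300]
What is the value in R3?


Register and memory trace:
  MOV R4, 95  → R4 = 95
  STORE [300], R4  → mem[300] = 95
  MOV R4, 0  → R4 = 0
  LOAD R3, [300]  → R3 = mem[300] = 95
Final: R3 = 95

95


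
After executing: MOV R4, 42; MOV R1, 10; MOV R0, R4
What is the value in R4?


Register state trace:
  MOV R4, 42  → R4 = 42
  MOV R1, 10  → R1 = 10
  MOV R0, R4  → R0 = 42
Final: R4 = 42

42


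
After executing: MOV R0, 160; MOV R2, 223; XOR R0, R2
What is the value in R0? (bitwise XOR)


Register state trace:
  MOV R0, 160  → R0 = 160 (0b10100000)
  MOV R2, 223  → R2 = 223 (0b11011111)
  XOR R0, R2  → R0 = 160 XOR 223 = 127 (0b01111111)
Final: R0 = 127

127


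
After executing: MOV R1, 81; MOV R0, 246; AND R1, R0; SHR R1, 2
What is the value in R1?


Register state trace:
  MOV R1, 81  → R1 = 81 (0b01010001)
  MOV R0, 246  → R0 = 246 (0b11110110)
  AND R1, R0  → R1 = 81 AND 246 = 80 (0b01010000)
  SHR R1, 2  → R1 = 80 >> 2 = 20
Final: R1 = 20

20


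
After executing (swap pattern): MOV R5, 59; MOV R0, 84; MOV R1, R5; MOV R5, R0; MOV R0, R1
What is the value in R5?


Register state trace (swap pattern):
  MOV R5, 59  → R5 = 59
  MOV R0, 84  → R0 = 84
  MOV R1, R5  → R1 = 59  (save R5)
  MOV R5, R0  → R5 = 84  (R5 gets R0's value)
  MOV R0, R1  → R0 = 59  (R0 gets saved value)
Final: R5 = 84

84


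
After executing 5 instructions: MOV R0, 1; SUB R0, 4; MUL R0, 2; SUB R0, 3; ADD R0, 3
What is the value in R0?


Register state trace:
  MOV R0, 1  → R0 = 1
  SUB R0, 4  → R0 = 1 - 4 = -3
  MUL R0, 2  → R0 = -3 * 2 = -6
  SUB R0, 3  → R0 = -6 - 3 = -9
  ADD R0, 3  → R0 = -9 + 3 = -6
Final: R0 = -6

-6


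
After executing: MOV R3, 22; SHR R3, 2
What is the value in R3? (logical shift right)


Register state trace:
  MOV R3, 22  → R3 = 22
  SHR R3, 2  → R3 = 22 >> 2 = 22 // 2^2 = 5
Final: R3 = 5

5


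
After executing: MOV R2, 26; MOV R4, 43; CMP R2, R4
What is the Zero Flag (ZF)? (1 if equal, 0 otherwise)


Register state trace:
  MOV R2, 26  → R2 = 26
  MOV R4, 43  → R4 = 43
  CMP R2, R4  → computes 26 - 43 = -17
  Result is nonzero, so values are not equal
ZF = 0

0


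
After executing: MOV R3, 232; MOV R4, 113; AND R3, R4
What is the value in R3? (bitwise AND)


Register state trace:
  MOV R3, 232  → R3 = 232 (0b11101000)
  MOV R4, 113  → R4 = 113 (0b01110001)
  AND R3, R4  → R3 = 232 AND 113 = 96 (0b01100000)
Final: R3 = 96

96


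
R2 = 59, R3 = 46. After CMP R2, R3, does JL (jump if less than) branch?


Trace:
  R2 = 59, R3 = 46
  CMP R2, R3  → compares 59 vs 46
  JL checks: is 59 less than 46?
  59 > 46, so condition is false
Branch taken: No

No


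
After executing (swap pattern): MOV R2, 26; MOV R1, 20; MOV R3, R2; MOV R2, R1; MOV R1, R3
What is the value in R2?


Register state trace (swap pattern):
  MOV R2, 26  → R2 = 26
  MOV R1, 20  → R1 = 20
  MOV R3, R2  → R3 = 26  (save R2)
  MOV R2, R1  → R2 = 20  (R2 gets R1's value)
  MOV R1, R3  → R1 = 26  (R1 gets saved value)
Final: R2 = 20

20


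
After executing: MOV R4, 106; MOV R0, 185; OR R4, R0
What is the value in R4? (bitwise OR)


Register state trace:
  MOV R4, 106  → R4 = 106 (0b01101010)
  MOV R0, 185  → R0 = 185 (0b10111001)
  OR R4, R0   → R4 = 106 OR 185 = 251 (0b11111011)
Final: R4 = 251

251


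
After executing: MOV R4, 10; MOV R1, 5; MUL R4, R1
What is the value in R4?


Register state trace:
  MOV R4, 10  → R4 = 10
  MOV R1, 5  → R1 = 5
  MUL R4, R1  → R4 = 10 * 5 = 50
Final: R4 = 50

50


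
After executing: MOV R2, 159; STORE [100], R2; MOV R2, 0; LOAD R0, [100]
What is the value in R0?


Register and memory trace:
  MOV R2, 159  → R2 = 159
  STORE [100], R2  → mem[100] = 159
  MOV R2, 0  → R2 = 0
  LOAD R0, [100]  → R0 = mem[100] = 159
Final: R0 = 159

159


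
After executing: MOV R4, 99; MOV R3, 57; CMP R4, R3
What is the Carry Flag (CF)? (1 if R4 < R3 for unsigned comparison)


Register state trace:
  MOV R4, 99  → R4 = 99
  MOV R3, 57  → R3 = 57
  CMP R4, R3  → unsigned 99 - 57: no borrow
  99 >= 57, so CF = 0
CF = 0

0


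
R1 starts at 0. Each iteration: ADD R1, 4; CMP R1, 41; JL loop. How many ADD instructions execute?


Loop trace (R1 starts at 0, target 41, step 4):
  ADD #1: R1 = 0 + 4 = 4  → 4 < 41, loop
  ADD #2: R1 = 4 + 4 = 8  → 8 < 41, loop
  ADD #3: R1 = 8 + 4 = 12  → 12 < 41, loop
  ADD #4: R1 = 12 + 4 = 16  → 16 < 41, loop
  ADD #5: R1 = 16 + 4 = 20  → 20 < 41, loop
  ADD #6: R1 = 20 + 4 = 24  → 24 < 41, loop
  ADD #7: R1 = 24 + 4 = 28  → 28 < 41, loop
  ADD #8: R1 = 28 + 4 = 32  → 32 < 41, loop
  ADD #9: R1 = 32 + 4 = 36  → 36 < 41, loop
  ADD #10: R1 = 36 + 4 = 40  → 40 < 41, loop
  ADD #11: R1 = 40 + 4 = 44  → 44 >= 41, exit
Total ADD instructions: 11

11


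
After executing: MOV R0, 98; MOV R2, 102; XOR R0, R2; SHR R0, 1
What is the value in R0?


Register state trace:
  MOV R0, 98  → R0 = 98 (0b01100010)
  MOV R2, 102  → R2 = 102 (0b01100110)
  XOR R0, R2  → R0 = 98 XOR 102 = 4 (0b00000100)
  SHR R0, 1  → R0 = 4 >> 1 = 2
Final: R0 = 2

2


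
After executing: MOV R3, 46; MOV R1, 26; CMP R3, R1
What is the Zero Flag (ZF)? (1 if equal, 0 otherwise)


Register state trace:
  MOV R3, 46  → R3 = 46
  MOV R1, 26  → R1 = 26
  CMP R3, R1  → computes 46 - 26 = 20
  Result is nonzero, so values are not equal
ZF = 0

0


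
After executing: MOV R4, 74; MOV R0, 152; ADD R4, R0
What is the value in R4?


Register state trace:
  MOV R4, 74  → R4 = 74
  MOV R0, 152  → R0 = 152
  ADD R4, R0  → R4 = 74 + 152 = 226
Final: R4 = 226

226


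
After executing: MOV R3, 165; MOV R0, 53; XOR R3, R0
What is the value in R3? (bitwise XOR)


Register state trace:
  MOV R3, 165  → R3 = 165 (0b10100101)
  MOV R0, 53  → R0 = 53 (0b00110101)
  XOR R3, R0  → R3 = 165 XOR 53 = 144 (0b10010000)
Final: R3 = 144

144


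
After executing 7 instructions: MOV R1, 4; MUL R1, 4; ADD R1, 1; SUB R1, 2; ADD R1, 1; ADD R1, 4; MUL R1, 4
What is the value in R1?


Register state trace:
  MOV R1, 4  → R1 = 4
  MUL R1, 4  → R1 = 4 * 4 = 16
  ADD R1, 1  → R1 = 16 + 1 = 17
  SUB R1, 2  → R1 = 17 - 2 = 15
  ADD R1, 1  → R1 = 15 + 1 = 16
  ADD R1, 4  → R1 = 16 + 4 = 20
  MUL R1, 4  → R1 = 20 * 4 = 80
Final: R1 = 80

80


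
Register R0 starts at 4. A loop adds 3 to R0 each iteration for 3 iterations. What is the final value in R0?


Starting value: R0 = 4
  Iter 1: R0 = 4 + 3 = 7
  Iter 2: R0 = 7 + 3 = 10
  Iter 3: R0 = 10 + 3 = 13
Final: R0 = 13

13


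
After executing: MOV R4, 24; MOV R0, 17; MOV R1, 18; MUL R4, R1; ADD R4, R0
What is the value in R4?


Register state trace:
  MOV R4, 24  → R4 = 24
  MOV R0, 17  → R0 = 17
  MOV R1, 18  → R1 = 18
  MUL R4, R1  → R4 = 24 * 18 = 432
  ADD R4, R0  → R4 = 432 + 17 = 449
Final: R4 = 449

449


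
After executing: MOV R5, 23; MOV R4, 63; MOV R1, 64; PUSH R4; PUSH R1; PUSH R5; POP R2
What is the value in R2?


Stack trace (top is rightmost):
  MOV R5, 23  → R5 = 23
  MOV R4, 63  → R4 = 63
  MOV R1, 64  → R1 = 64
  PUSH R4  → stack: [63]
  PUSH R1  → stack: [63, 64]
  PUSH R5  → stack: [63, 64, 23]
  POP R2  → R2 = 23, stack: [63, 64]
Final: R2 = 23

23


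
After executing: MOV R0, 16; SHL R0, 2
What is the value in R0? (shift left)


Register state trace:
  MOV R0, 16  → R0 = 16
  SHL R0, 2  → R0 = 16 << 2 = 16 * 2^2 = 64
Final: R0 = 64

64


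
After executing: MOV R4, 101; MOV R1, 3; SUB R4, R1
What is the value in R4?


Register state trace:
  MOV R4, 101  → R4 = 101
  MOV R1, 3  → R1 = 3
  SUB R4, R1  → R4 = 101 - 3 = 98
Final: R4 = 98

98


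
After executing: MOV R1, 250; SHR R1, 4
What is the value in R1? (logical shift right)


Register state trace:
  MOV R1, 250  → R1 = 250
  SHR R1, 4  → R1 = 250 >> 4 = 250 // 2^4 = 15
Final: R1 = 15

15


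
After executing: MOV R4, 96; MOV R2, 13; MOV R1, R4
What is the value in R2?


Register state trace:
  MOV R4, 96  → R4 = 96
  MOV R2, 13  → R2 = 13
  MOV R1, R4  → R1 = 96
Final: R2 = 13

13


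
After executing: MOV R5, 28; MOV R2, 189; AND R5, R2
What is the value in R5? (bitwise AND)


Register state trace:
  MOV R5, 28  → R5 = 28 (0b00011100)
  MOV R2, 189  → R2 = 189 (0b10111101)
  AND R5, R2  → R5 = 28 AND 189 = 28 (0b00011100)
Final: R5 = 28

28


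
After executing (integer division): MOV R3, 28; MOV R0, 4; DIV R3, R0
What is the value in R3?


Register state trace:
  MOV R3, 28  → R3 = 28
  MOV R0, 4  → R0 = 4
  DIV R3, R0  → R3 = 28 // 4 = 7
Final: R3 = 7

7


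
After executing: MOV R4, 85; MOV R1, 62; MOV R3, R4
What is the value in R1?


Register state trace:
  MOV R4, 85  → R4 = 85
  MOV R1, 62  → R1 = 62
  MOV R3, R4  → R3 = 85
Final: R1 = 62

62


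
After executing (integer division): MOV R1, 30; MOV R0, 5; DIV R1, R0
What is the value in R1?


Register state trace:
  MOV R1, 30  → R1 = 30
  MOV R0, 5  → R0 = 5
  DIV R1, R0  → R1 = 30 // 5 = 6
Final: R1 = 6

6


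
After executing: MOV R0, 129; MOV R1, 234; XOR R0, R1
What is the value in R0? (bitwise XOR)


Register state trace:
  MOV R0, 129  → R0 = 129 (0b10000001)
  MOV R1, 234  → R1 = 234 (0b11101010)
  XOR R0, R1  → R0 = 129 XOR 234 = 107 (0b01101011)
Final: R0 = 107

107


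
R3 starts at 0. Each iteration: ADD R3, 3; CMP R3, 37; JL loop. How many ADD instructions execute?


Loop trace (R3 starts at 0, target 37, step 3):
  ADD #1: R3 = 0 + 3 = 3  → 3 < 37, loop
  ADD #2: R3 = 3 + 3 = 6  → 6 < 37, loop
  ADD #3: R3 = 6 + 3 = 9  → 9 < 37, loop
  ADD #4: R3 = 9 + 3 = 12  → 12 < 37, loop
  ADD #5: R3 = 12 + 3 = 15  → 15 < 37, loop
  ADD #6: R3 = 15 + 3 = 18  → 18 < 37, loop
  ADD #7: R3 = 18 + 3 = 21  → 21 < 37, loop
  ADD #8: R3 = 21 + 3 = 24  → 24 < 37, loop
  ADD #9: R3 = 24 + 3 = 27  → 27 < 37, loop
  ADD #10: R3 = 27 + 3 = 30  → 30 < 37, loop
  ADD #11: R3 = 30 + 3 = 33  → 33 < 37, loop
  ADD #12: R3 = 33 + 3 = 36  → 36 < 37, loop
  ADD #13: R3 = 36 + 3 = 39  → 39 >= 37, exit
Total ADD instructions: 13

13


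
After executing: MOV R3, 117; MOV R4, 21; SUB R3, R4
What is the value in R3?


Register state trace:
  MOV R3, 117  → R3 = 117
  MOV R4, 21  → R4 = 21
  SUB R3, R4  → R3 = 117 - 21 = 96
Final: R3 = 96

96


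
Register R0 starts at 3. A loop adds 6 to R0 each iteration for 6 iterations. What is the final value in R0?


Starting value: R0 = 3
  Iter 1: R0 = 3 + 6 = 9
  Iter 2: R0 = 9 + 6 = 15
  Iter 3: R0 = 15 + 6 = 21
  Iter 4: R0 = 21 + 6 = 27
  Iter 5: R0 = 27 + 6 = 33
  Iter 6: R0 = 33 + 6 = 39
Final: R0 = 39

39


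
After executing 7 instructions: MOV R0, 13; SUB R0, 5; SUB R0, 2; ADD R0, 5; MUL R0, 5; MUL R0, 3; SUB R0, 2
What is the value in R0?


Register state trace:
  MOV R0, 13  → R0 = 13
  SUB R0, 5  → R0 = 13 - 5 = 8
  SUB R0, 2  → R0 = 8 - 2 = 6
  ADD R0, 5  → R0 = 6 + 5 = 11
  MUL R0, 5  → R0 = 11 * 5 = 55
  MUL R0, 3  → R0 = 55 * 3 = 165
  SUB R0, 2  → R0 = 165 - 2 = 163
Final: R0 = 163

163


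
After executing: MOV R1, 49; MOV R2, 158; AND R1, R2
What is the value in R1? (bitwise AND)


Register state trace:
  MOV R1, 49  → R1 = 49 (0b00110001)
  MOV R2, 158  → R2 = 158 (0b10011110)
  AND R1, R2  → R1 = 49 AND 158 = 16 (0b00010000)
Final: R1 = 16

16


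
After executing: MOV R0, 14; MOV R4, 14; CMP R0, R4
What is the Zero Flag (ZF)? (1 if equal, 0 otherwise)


Register state trace:
  MOV R0, 14  → R0 = 14
  MOV R4, 14  → R4 = 14
  CMP R0, R4  → computes 14 - 14 = 0
  Result is zero, so values are equal
ZF = 1

1


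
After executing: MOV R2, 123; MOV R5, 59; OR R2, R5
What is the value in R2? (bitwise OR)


Register state trace:
  MOV R2, 123  → R2 = 123 (0b01111011)
  MOV R5, 59  → R5 = 59 (0b00111011)
  OR R2, R5   → R2 = 123 OR 59 = 123 (0b01111011)
Final: R2 = 123

123


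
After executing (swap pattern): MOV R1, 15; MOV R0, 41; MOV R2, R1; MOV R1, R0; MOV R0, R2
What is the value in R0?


Register state trace (swap pattern):
  MOV R1, 15  → R1 = 15
  MOV R0, 41  → R0 = 41
  MOV R2, R1  → R2 = 15  (save R1)
  MOV R1, R0  → R1 = 41  (R1 gets R0's value)
  MOV R0, R2  → R0 = 15  (R0 gets saved value)
Final: R0 = 15

15


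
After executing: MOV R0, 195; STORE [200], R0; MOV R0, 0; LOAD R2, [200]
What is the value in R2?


Register and memory trace:
  MOV R0, 195  → R0 = 195
  STORE [200], R0  → mem[200] = 195
  MOV R0, 0  → R0 = 0
  LOAD R2, [200]  → R2 = mem[200] = 195
Final: R2 = 195

195


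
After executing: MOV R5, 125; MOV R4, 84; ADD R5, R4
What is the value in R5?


Register state trace:
  MOV R5, 125  → R5 = 125
  MOV R4, 84  → R4 = 84
  ADD R5, R4  → R5 = 125 + 84 = 209
Final: R5 = 209

209


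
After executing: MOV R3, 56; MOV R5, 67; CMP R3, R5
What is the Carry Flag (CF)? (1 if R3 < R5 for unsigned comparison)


Register state trace:
  MOV R3, 56  → R3 = 56
  MOV R5, 67  → R5 = 67
  CMP R3, R5  → unsigned 56 - 67: borrow occurs
  56 < 67, so CF = 1
CF = 1

1


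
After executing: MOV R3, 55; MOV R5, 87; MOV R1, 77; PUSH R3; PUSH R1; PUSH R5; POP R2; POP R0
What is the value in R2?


Stack trace (top is rightmost):
  MOV R3, 55  → R3 = 55
  MOV R5, 87  → R5 = 87
  MOV R1, 77  → R1 = 77
  PUSH R3  → stack: [55]
  PUSH R1  → stack: [55, 77]
  PUSH R5  → stack: [55, 77, 87]
  POP R2  → R2 = 87, stack: [55, 77]
  POP R0  → R0 = 77, stack: [55]
Final: R2 = 87

87


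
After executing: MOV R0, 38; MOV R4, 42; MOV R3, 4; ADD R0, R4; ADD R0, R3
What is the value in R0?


Register state trace:
  MOV R0, 38  → R0 = 38
  MOV R4, 42  → R4 = 42
  MOV R3, 4  → R3 = 4
  ADD R0, R4  → R0 = 38 + 42 = 80
  ADD R0, R3  → R0 = 80 + 4 = 84
Final: R0 = 84

84


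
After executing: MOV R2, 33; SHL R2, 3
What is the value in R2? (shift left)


Register state trace:
  MOV R2, 33  → R2 = 33
  SHL R2, 3  → R2 = 33 << 3 = 33 * 2^3 = 264
Final: R2 = 264

264


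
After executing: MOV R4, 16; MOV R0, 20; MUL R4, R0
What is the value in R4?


Register state trace:
  MOV R4, 16  → R4 = 16
  MOV R0, 20  → R0 = 20
  MUL R4, R0  → R4 = 16 * 20 = 320
Final: R4 = 320

320


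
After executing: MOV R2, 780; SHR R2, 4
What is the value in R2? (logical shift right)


Register state trace:
  MOV R2, 780  → R2 = 780
  SHR R2, 4  → R2 = 780 >> 4 = 780 // 2^4 = 48
Final: R2 = 48

48


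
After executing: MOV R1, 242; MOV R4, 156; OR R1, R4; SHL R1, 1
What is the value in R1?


Register state trace:
  MOV R1, 242  → R1 = 242 (0b11110010)
  MOV R4, 156  → R4 = 156 (0b10011100)
  OR R1, R4  → R1 = 242 OR 156 = 254 (0b11111110)
  SHL R1, 1  → R1 = 254 << 1 = 508
Final: R1 = 508

508


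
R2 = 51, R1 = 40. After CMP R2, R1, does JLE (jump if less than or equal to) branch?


Trace:
  R2 = 51, R1 = 40
  CMP R2, R1  → compares 51 vs 40
  JLE checks: is 51 less than or equal to 40?
  51 > 40, so condition is false
Branch taken: No

No


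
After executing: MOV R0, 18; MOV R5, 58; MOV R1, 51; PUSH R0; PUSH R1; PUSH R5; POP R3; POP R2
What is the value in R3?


Stack trace (top is rightmost):
  MOV R0, 18  → R0 = 18
  MOV R5, 58  → R5 = 58
  MOV R1, 51  → R1 = 51
  PUSH R0  → stack: [18]
  PUSH R1  → stack: [18, 51]
  PUSH R5  → stack: [18, 51, 58]
  POP R3  → R3 = 58, stack: [18, 51]
  POP R2  → R2 = 51, stack: [18]
Final: R3 = 58

58


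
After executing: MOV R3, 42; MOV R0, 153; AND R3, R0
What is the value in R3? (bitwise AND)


Register state trace:
  MOV R3, 42  → R3 = 42 (0b00101010)
  MOV R0, 153  → R0 = 153 (0b10011001)
  AND R3, R0  → R3 = 42 AND 153 = 8 (0b00001000)
Final: R3 = 8

8


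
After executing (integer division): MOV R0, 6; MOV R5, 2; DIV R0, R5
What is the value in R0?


Register state trace:
  MOV R0, 6  → R0 = 6
  MOV R5, 2  → R5 = 2
  DIV R0, R5  → R0 = 6 // 2 = 3
Final: R0 = 3

3


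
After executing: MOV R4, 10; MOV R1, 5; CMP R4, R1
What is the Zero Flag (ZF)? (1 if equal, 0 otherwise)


Register state trace:
  MOV R4, 10  → R4 = 10
  MOV R1, 5  → R1 = 5
  CMP R4, R1  → computes 10 - 5 = 5
  Result is nonzero, so values are not equal
ZF = 0

0


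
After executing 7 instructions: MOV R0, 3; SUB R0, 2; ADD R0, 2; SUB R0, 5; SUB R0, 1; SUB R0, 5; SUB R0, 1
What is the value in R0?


Register state trace:
  MOV R0, 3  → R0 = 3
  SUB R0, 2  → R0 = 3 - 2 = 1
  ADD R0, 2  → R0 = 1 + 2 = 3
  SUB R0, 5  → R0 = 3 - 5 = -2
  SUB R0, 1  → R0 = -2 - 1 = -3
  SUB R0, 5  → R0 = -3 - 5 = -8
  SUB R0, 1  → R0 = -8 - 1 = -9
Final: R0 = -9

-9


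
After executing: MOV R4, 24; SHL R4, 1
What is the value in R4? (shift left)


Register state trace:
  MOV R4, 24  → R4 = 24
  SHL R4, 1  → R4 = 24 << 1 = 24 * 2^1 = 48
Final: R4 = 48

48


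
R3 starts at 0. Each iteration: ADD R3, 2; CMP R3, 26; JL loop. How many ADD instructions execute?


Loop trace (R3 starts at 0, target 26, step 2):
  ADD #1: R3 = 0 + 2 = 2  → 2 < 26, loop
  ADD #2: R3 = 2 + 2 = 4  → 4 < 26, loop
  ADD #3: R3 = 4 + 2 = 6  → 6 < 26, loop
  ADD #4: R3 = 6 + 2 = 8  → 8 < 26, loop
  ADD #5: R3 = 8 + 2 = 10  → 10 < 26, loop
  ADD #6: R3 = 10 + 2 = 12  → 12 < 26, loop
  ADD #7: R3 = 12 + 2 = 14  → 14 < 26, loop
  ADD #8: R3 = 14 + 2 = 16  → 16 < 26, loop
  ADD #9: R3 = 16 + 2 = 18  → 18 < 26, loop
  ADD #10: R3 = 18 + 2 = 20  → 20 < 26, loop
  ADD #11: R3 = 20 + 2 = 22  → 22 < 26, loop
  ADD #12: R3 = 22 + 2 = 24  → 24 < 26, loop
  ADD #13: R3 = 24 + 2 = 26  → 26 >= 26, exit
Total ADD instructions: 13

13


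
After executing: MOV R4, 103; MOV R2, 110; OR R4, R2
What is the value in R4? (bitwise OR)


Register state trace:
  MOV R4, 103  → R4 = 103 (0b01100111)
  MOV R2, 110  → R2 = 110 (0b01101110)
  OR R4, R2   → R4 = 103 OR 110 = 111 (0b01101111)
Final: R4 = 111

111


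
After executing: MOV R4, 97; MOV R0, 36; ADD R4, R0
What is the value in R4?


Register state trace:
  MOV R4, 97  → R4 = 97
  MOV R0, 36  → R0 = 36
  ADD R4, R0  → R4 = 97 + 36 = 133
Final: R4 = 133

133


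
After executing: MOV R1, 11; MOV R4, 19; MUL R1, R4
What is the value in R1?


Register state trace:
  MOV R1, 11  → R1 = 11
  MOV R4, 19  → R4 = 19
  MUL R1, R4  → R1 = 11 * 19 = 209
Final: R1 = 209

209


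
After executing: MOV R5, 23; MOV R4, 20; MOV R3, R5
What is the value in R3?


Register state trace:
  MOV R5, 23  → R5 = 23
  MOV R4, 20  → R4 = 20
  MOV R3, R5  → R3 = 23
Final: R3 = 23

23
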